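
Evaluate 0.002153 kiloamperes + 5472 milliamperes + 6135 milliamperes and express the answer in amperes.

13.76 amperes

In amperes:
  0.002153 kiloamperes = 0.002153 × 10^3 amperes = 2.153
  5472 milliamperes = 5472 × 10^-3 amperes = 5.472
  6135 milliamperes = 6135 × 10^-3 amperes = 6.135
Sum: 2.153 + 5.472 + 6.135 = 13.76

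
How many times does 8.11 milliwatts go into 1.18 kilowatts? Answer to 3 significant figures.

(1.18e3) / (8.11e-3) = 0.1455e6

145000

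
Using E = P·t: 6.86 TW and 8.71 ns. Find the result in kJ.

59.7506 kJ

6.86 × 10¹² × 8.71 × 10⁻⁹ = 59.7506 × 10³ J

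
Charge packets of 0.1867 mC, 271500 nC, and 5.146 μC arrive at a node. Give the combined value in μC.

In μC:
  0.1867 mC = 0.1867 × 10^3 μC = 186.7
  271500 nC = 271500 × 10^-3 μC = 271.5
  5.146 μC → 5.146
Sum: 186.7 + 271.5 + 5.146 = 463.346

463.346 μC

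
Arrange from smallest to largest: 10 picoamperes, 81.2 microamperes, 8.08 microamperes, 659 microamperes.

10 picoamperes < 8.08 microamperes < 81.2 microamperes < 659 microamperes

10 picoamperes = 0.00000000001 amperes
81.2 microamperes = 0.0000812 amperes
8.08 microamperes = 0.00000808 amperes
659 microamperes = 0.000659 amperes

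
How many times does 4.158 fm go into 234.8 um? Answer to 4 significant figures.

56470000000

(234.8e-6) / (4.158e-15) = 56.469e9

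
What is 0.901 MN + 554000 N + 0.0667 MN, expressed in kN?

In kN:
  0.901 MN = 0.901e3 kN = 901
  554000 N = 554000e-3 kN = 554
  0.0667 MN = 0.0667e3 kN = 66.7
Sum: 901 + 554 + 66.7 = 1521.7

1521.7 kN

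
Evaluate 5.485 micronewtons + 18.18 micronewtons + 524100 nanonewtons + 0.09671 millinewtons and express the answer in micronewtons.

644.475 micronewtons

In micronewtons:
  5.485 micronewtons → 5.485
  18.18 micronewtons → 18.18
  524100 nanonewtons = 524100 × 10⁻³ micronewtons = 524.1
  0.09671 millinewtons = 0.09671 × 10³ micronewtons = 96.71
Sum: 5.485 + 18.18 + 524.1 + 96.71 = 644.475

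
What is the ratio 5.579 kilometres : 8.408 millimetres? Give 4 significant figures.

663500

(5.579 × 10³) / (8.408 × 10⁻³) = 0.66353 × 10⁶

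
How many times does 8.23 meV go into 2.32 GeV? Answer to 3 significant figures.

(2.32e9) / (8.23e-3) = 0.2819e12

282000000000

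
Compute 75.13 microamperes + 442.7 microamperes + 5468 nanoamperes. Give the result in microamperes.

In microamperes:
  75.13 microamperes → 75.13
  442.7 microamperes → 442.7
  5468 nanoamperes = 5468 × 10⁻³ microamperes = 5.468
Sum: 75.13 + 442.7 + 5.468 = 523.298

523.298 microamperes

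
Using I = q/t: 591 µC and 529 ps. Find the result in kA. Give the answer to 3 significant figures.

(591 × 10⁻⁶) / (529 × 10⁻¹²) = 1.1172 × 10⁶ A

1120 kA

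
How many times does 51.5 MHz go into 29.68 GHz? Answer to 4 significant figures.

(29.68 × 10⁹) / (51.5 × 10⁶) = 0.57631 × 10³

576.3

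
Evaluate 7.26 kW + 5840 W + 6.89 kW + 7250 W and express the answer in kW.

27.24 kW

In kW:
  7.26 kW → 7.26
  5840 W = 5840 × 10⁻³ kW = 5.84
  6.89 kW → 6.89
  7250 W = 7250 × 10⁻³ kW = 7.25
Sum: 7.26 + 5.84 + 6.89 + 7.25 = 27.24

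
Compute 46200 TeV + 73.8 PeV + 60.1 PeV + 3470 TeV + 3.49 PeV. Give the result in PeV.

187.06 PeV

In PeV:
  46200 TeV = 46200e-3 PeV = 46.2
  73.8 PeV → 73.8
  60.1 PeV → 60.1
  3470 TeV = 3470e-3 PeV = 3.47
  3.49 PeV → 3.49
Sum: 46.2 + 73.8 + 60.1 + 3.47 + 3.49 = 187.06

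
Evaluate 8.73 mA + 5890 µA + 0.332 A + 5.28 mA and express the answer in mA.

351.9 mA

In mA:
  8.73 mA → 8.73
  5890 µA = 5890 × 10⁻³ mA = 5.89
  0.332 A = 0.332 × 10³ mA = 332
  5.28 mA → 5.28
Sum: 8.73 + 5.89 + 332 + 5.28 = 351.9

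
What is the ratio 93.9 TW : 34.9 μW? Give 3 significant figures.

(93.9 × 10¹²) / (34.9 × 10⁻⁶) = 2.691 × 10¹⁸

2690000000000000000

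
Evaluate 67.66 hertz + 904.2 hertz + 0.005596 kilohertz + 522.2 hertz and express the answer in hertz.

1499.656 hertz

In hertz:
  67.66 hertz → 67.66
  904.2 hertz → 904.2
  0.005596 kilohertz = 0.005596 × 10^3 hertz = 5.596
  522.2 hertz → 522.2
Sum: 67.66 + 904.2 + 5.596 + 522.2 = 1499.656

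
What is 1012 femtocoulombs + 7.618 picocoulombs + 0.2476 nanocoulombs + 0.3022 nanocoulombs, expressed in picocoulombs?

In picocoulombs:
  1012 femtocoulombs = 1012e-3 picocoulombs = 1.012
  7.618 picocoulombs → 7.618
  0.2476 nanocoulombs = 0.2476e3 picocoulombs = 247.6
  0.3022 nanocoulombs = 0.3022e3 picocoulombs = 302.2
Sum: 1.012 + 7.618 + 247.6 + 302.2 = 558.43

558.43 picocoulombs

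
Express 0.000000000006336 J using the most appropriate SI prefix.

= 6.336 × 10^-12 J; 10^-12 is pico.

6.336 pJ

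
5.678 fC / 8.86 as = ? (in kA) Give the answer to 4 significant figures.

0.6409 kA

(5.678 × 10^-15) / (8.86 × 10^-18) = 0.640858 × 10^3 A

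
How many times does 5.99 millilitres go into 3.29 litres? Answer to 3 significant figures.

549

(3.29) / (5.99e-3) = 0.5492e3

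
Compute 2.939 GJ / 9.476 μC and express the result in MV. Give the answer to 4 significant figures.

(2.939 × 10^9) / (9.476 × 10^-6) = 0.310152 × 10^15 V

310200000 MV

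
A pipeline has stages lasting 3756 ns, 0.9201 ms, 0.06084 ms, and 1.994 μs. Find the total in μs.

986.69 μs

In μs:
  3756 ns = 3756 × 10⁻³ μs = 3.756
  0.9201 ms = 0.9201 × 10³ μs = 920.1
  0.06084 ms = 0.06084 × 10³ μs = 60.84
  1.994 μs → 1.994
Sum: 3.756 + 920.1 + 60.84 + 1.994 = 986.69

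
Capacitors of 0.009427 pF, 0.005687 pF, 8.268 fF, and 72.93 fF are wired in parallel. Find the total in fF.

96.312 fF

In fF:
  0.009427 pF = 0.009427 × 10^3 fF = 9.427
  0.005687 pF = 0.005687 × 10^3 fF = 5.687
  8.268 fF → 8.268
  72.93 fF → 72.93
Sum: 9.427 + 5.687 + 8.268 + 72.93 = 96.312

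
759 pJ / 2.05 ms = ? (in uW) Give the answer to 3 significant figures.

0.370 uW

(759 × 10^-12) / (2.05 × 10^-3) = 370.24 × 10^-9 W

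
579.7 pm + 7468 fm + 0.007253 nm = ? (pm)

594.421 pm

In pm:
  579.7 pm → 579.7
  7468 fm = 7468 × 10^-3 pm = 7.468
  0.007253 nm = 0.007253 × 10^3 pm = 7.253
Sum: 579.7 + 7.468 + 7.253 = 594.421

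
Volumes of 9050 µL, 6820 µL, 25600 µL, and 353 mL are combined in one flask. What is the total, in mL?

394.47 mL

In mL:
  9050 µL = 9050 × 10⁻³ mL = 9.05
  6820 µL = 6820 × 10⁻³ mL = 6.82
  25600 µL = 25600 × 10⁻³ mL = 25.6
  353 mL → 353
Sum: 9.05 + 6.82 + 25.6 + 353 = 394.47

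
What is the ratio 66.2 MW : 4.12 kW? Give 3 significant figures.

16100

(66.2 × 10⁶) / (4.12 × 10³) = 16.07 × 10³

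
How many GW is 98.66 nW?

0.00000000000000009866 GW

nano = 1e-9, giga = 1e9; factor is 1e-18.
98.66 × 1e-18 = 0.00000000000000009866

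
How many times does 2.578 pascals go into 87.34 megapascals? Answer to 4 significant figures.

33880000

(87.34e6) / (2.578) = 33.879e6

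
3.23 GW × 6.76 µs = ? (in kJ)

21.8348 kJ

3.23e9 × 6.76e-6 = 21.8348e3 J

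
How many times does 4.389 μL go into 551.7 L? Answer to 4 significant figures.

(551.7) / (4.389 × 10^-6) = 125.7 × 10^6

125700000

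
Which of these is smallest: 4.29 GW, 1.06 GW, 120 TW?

4.29 GW = 4290000000 W
1.06 GW = 1060000000 W
120 TW = 120000000000000 W

1.06 GW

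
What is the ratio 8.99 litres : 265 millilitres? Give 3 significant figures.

(8.99) / (265 × 10⁻³) = 0.03392 × 10³

33.9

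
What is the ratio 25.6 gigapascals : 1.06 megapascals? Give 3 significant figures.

24200

(25.6 × 10⁹) / (1.06 × 10⁶) = 24.15 × 10³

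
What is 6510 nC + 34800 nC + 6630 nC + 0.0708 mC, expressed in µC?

118.74 µC

In µC:
  6510 nC = 6510e-3 µC = 6.51
  34800 nC = 34800e-3 µC = 34.8
  6630 nC = 6630e-3 µC = 6.63
  0.0708 mC = 0.0708e3 µC = 70.8
Sum: 6.51 + 34.8 + 6.63 + 70.8 = 118.74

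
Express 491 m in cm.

49100 cm

(no prefix) = 10⁰, centi = 10⁻²; factor is 10².
491 × 10² = 49100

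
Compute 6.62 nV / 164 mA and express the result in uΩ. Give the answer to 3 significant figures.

0.0404 uΩ

(6.62 × 10⁻⁹) / (164 × 10⁻³) = 0.040366 × 10⁻⁶ Ω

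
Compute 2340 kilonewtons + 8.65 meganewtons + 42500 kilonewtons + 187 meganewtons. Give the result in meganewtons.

In meganewtons:
  2340 kilonewtons = 2340 × 10⁻³ meganewtons = 2.34
  8.65 meganewtons → 8.65
  42500 kilonewtons = 42500 × 10⁻³ meganewtons = 42.5
  187 meganewtons → 187
Sum: 2.34 + 8.65 + 42.5 + 187 = 240.49

240.49 meganewtons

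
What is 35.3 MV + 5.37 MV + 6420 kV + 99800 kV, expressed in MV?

In MV:
  35.3 MV → 35.3
  5.37 MV → 5.37
  6420 kV = 6420 × 10^-3 MV = 6.42
  99800 kV = 99800 × 10^-3 MV = 99.8
Sum: 35.3 + 5.37 + 6.42 + 99.8 = 146.89

146.89 MV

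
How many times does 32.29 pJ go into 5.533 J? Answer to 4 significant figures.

171400000000

(5.533) / (32.29 × 10⁻¹²) = 0.17135 × 10¹²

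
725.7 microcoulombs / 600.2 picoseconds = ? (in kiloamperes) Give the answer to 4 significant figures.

1209 kiloamperes

(725.7 × 10^-6) / (600.2 × 10^-12) = 1.2091 × 10^6 A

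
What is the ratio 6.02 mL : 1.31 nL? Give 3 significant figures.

4600000

(6.02 × 10^-3) / (1.31 × 10^-9) = 4.595 × 10^6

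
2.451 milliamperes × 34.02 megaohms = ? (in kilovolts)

2.451 × 10⁻³ × 34.02 × 10⁶ = 83.38302 × 10³ V

83.38302 kilovolts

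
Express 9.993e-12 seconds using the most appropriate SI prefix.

9.993 picoseconds

= 9.993e-12 seconds; 1e-12 is pico.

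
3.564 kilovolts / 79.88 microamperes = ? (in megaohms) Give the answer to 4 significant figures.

(3.564e3) / (79.88e-6) = 0.0446169e9 Ω

44.62 megaohms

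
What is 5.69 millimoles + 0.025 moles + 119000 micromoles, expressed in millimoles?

In millimoles:
  5.69 millimoles → 5.69
  0.025 moles = 0.025e3 millimoles = 25
  119000 micromoles = 119000e-3 millimoles = 119
Sum: 5.69 + 25 + 119 = 149.69

149.69 millimoles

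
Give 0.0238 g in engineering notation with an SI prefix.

= 23.8 × 10^-3 g; 10^-3 is milli.

23.8 mg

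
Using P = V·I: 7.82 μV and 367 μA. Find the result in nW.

7.82e-6 × 367e-6 = 2869.94e-12 W

2.86994 nW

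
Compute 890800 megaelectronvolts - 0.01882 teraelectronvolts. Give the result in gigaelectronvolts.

871.98 gigaelectronvolts

In gigaelectronvolts:
  890800 megaelectronvolts = 890800 × 10^-3 gigaelectronvolts = 890.8
  0.01882 teraelectronvolts = 0.01882 × 10^3 gigaelectronvolts = 18.82
Difference: 890.8 - 18.82 = 871.98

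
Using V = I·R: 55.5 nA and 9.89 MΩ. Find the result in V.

0.548895 V

55.5 × 10^-9 × 9.89 × 10^6 = 548.895 × 10^-3 V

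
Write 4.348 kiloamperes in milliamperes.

kilo = 10^3, milli = 10^-3; factor is 10^6.
4.348 × 10^6 = 4348000

4348000 milliamperes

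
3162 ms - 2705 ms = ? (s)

0.457 s

In s:
  3162 ms = 3162 × 10⁻³ s = 3.162
  2705 ms = 2705 × 10⁻³ s = 2.705
Difference: 3.162 - 2.705 = 0.457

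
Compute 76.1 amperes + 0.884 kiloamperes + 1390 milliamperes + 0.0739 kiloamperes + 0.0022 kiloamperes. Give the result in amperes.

1037.59 amperes

In amperes:
  76.1 amperes → 76.1
  0.884 kiloamperes = 0.884 × 10^3 amperes = 884
  1390 milliamperes = 1390 × 10^-3 amperes = 1.39
  0.0739 kiloamperes = 0.0739 × 10^3 amperes = 73.9
  0.0022 kiloamperes = 0.0022 × 10^3 amperes = 2.2
Sum: 76.1 + 884 + 1.39 + 73.9 + 2.2 = 1037.59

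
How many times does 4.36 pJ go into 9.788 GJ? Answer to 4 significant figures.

2245000000000000000000

(9.788 × 10^9) / (4.36 × 10^-12) = 2.245 × 10^21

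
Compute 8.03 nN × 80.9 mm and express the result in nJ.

8.03 × 10⁻⁹ × 80.9 × 10⁻³ = 649.627 × 10⁻¹² J

0.649627 nJ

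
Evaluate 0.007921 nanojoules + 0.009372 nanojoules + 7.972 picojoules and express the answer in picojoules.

25.265 picojoules

In picojoules:
  0.007921 nanojoules = 0.007921e3 picojoules = 7.921
  0.009372 nanojoules = 0.009372e3 picojoules = 9.372
  7.972 picojoules → 7.972
Sum: 7.921 + 9.372 + 7.972 = 25.265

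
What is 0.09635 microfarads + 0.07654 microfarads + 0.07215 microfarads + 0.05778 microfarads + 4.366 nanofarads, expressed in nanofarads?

307.186 nanofarads

In nanofarads:
  0.09635 microfarads = 0.09635e3 nanofarads = 96.35
  0.07654 microfarads = 0.07654e3 nanofarads = 76.54
  0.07215 microfarads = 0.07215e3 nanofarads = 72.15
  0.05778 microfarads = 0.05778e3 nanofarads = 57.78
  4.366 nanofarads → 4.366
Sum: 96.35 + 76.54 + 72.15 + 57.78 + 4.366 = 307.186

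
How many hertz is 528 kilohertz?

528000 hertz

kilo = 10³, (no prefix) = 10⁰; factor is 10³.
528 × 10³ = 528000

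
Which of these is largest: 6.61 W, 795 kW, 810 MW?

6.61 W = 6.61 W
795 kW = 795000 W
810 MW = 810000000 W

810 MW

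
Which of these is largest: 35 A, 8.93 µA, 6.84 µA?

35 A

35 A = 35 A
8.93 µA = 0.00000893 A
6.84 µA = 0.00000684 A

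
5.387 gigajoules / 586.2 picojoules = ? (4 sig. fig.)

9190000000000000000

(5.387 × 10⁹) / (586.2 × 10⁻¹²) = 0.0091897 × 10²¹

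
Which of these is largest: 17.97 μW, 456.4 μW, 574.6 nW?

456.4 μW

17.97 μW = 0.00001797 W
456.4 μW = 0.0004564 W
574.6 nW = 0.0000005746 W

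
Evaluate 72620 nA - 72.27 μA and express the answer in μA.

0.35 μA

In μA:
  72620 nA = 72620 × 10⁻³ μA = 72.62
  72.27 μA → 72.27
Difference: 72.62 - 72.27 = 0.35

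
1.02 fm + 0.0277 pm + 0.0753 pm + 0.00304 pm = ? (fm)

107.06 fm

In fm:
  1.02 fm → 1.02
  0.0277 pm = 0.0277e3 fm = 27.7
  0.0753 pm = 0.0753e3 fm = 75.3
  0.00304 pm = 0.00304e3 fm = 3.04
Sum: 1.02 + 27.7 + 75.3 + 3.04 = 107.06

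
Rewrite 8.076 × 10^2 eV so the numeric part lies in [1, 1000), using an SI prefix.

807.6 eV

= 807.6 eV; mantissa already in [1, 1000).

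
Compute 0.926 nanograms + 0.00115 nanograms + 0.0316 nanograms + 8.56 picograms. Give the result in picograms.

In picograms:
  0.926 nanograms = 0.926e3 picograms = 926
  0.00115 nanograms = 0.00115e3 picograms = 1.15
  0.0316 nanograms = 0.0316e3 picograms = 31.6
  8.56 picograms → 8.56
Sum: 926 + 1.15 + 31.6 + 8.56 = 967.31

967.31 picograms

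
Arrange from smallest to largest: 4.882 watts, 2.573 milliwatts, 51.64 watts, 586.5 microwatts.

4.882 watts = 4.882 watts
2.573 milliwatts = 0.002573 watts
51.64 watts = 51.64 watts
586.5 microwatts = 0.0005865 watts

586.5 microwatts < 2.573 milliwatts < 4.882 watts < 51.64 watts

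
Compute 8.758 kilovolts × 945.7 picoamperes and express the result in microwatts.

8.2824406 microwatts

8.758 × 10^3 × 945.7 × 10^-12 = 8282.4406 × 10^-9 W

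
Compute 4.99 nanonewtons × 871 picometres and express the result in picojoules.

0.00000434629 picojoules

4.99 × 10^-9 × 871 × 10^-12 = 4346.29 × 10^-21 J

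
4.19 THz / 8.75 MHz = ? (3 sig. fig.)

(4.19e12) / (8.75e6) = 0.4789e6

479000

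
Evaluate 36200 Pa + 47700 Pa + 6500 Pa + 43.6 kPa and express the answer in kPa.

134 kPa

In kPa:
  36200 Pa = 36200 × 10⁻³ kPa = 36.2
  47700 Pa = 47700 × 10⁻³ kPa = 47.7
  6500 Pa = 6500 × 10⁻³ kPa = 6.5
  43.6 kPa → 43.6
Sum: 36.2 + 47.7 + 6.5 + 43.6 = 134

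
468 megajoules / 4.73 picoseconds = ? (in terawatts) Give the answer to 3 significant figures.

98900000 terawatts

(468 × 10^6) / (4.73 × 10^-12) = 98.943 × 10^18 W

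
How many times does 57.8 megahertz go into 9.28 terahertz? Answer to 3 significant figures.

(9.28e12) / (57.8e6) = 0.1606e6

161000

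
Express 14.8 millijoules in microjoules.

14800 microjoules

milli = 10^-3, micro = 10^-6; factor is 10^3.
14.8 × 10^3 = 14800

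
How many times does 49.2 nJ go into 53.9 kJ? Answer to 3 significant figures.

(53.9e3) / (49.2e-9) = 1.096e12

1100000000000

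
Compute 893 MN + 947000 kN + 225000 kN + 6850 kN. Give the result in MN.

2071.85 MN

In MN:
  893 MN → 893
  947000 kN = 947000 × 10⁻³ MN = 947
  225000 kN = 225000 × 10⁻³ MN = 225
  6850 kN = 6850 × 10⁻³ MN = 6.85
Sum: 893 + 947 + 225 + 6.85 = 2071.85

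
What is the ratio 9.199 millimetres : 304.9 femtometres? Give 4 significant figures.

(9.199 × 10^-3) / (304.9 × 10^-15) = 0.030171 × 10^12

30170000000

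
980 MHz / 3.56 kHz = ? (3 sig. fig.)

(980 × 10⁶) / (3.56 × 10³) = 275.3 × 10³

275000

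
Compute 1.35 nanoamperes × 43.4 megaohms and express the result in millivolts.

1.35e-9 × 43.4e6 = 58.59e-3 V

58.59 millivolts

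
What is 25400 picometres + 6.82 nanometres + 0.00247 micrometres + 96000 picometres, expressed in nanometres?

In nanometres:
  25400 picometres = 25400e-3 nanometres = 25.4
  6.82 nanometres → 6.82
  0.00247 micrometres = 0.00247e3 nanometres = 2.47
  96000 picometres = 96000e-3 nanometres = 96
Sum: 25.4 + 6.82 + 2.47 + 96 = 130.69

130.69 nanometres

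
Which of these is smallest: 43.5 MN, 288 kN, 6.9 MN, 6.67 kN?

6.67 kN

43.5 MN = 43500000 N
288 kN = 288000 N
6.9 MN = 6900000 N
6.67 kN = 6670 N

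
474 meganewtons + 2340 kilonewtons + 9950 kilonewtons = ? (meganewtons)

486.29 meganewtons

In meganewtons:
  474 meganewtons → 474
  2340 kilonewtons = 2340 × 10^-3 meganewtons = 2.34
  9950 kilonewtons = 9950 × 10^-3 meganewtons = 9.95
Sum: 474 + 2.34 + 9.95 = 486.29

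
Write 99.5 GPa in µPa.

giga = 1e9, micro = 1e-6; factor is 1e15.
99.5 × 1e15 = 99500000000000000

99500000000000000 µPa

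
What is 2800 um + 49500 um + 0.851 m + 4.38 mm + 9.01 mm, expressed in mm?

916.69 mm

In mm:
  2800 um = 2800 × 10⁻³ mm = 2.8
  49500 um = 49500 × 10⁻³ mm = 49.5
  0.851 m = 0.851 × 10³ mm = 851
  4.38 mm → 4.38
  9.01 mm → 9.01
Sum: 2.8 + 49.5 + 851 + 4.38 + 9.01 = 916.69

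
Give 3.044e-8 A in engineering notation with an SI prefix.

= 30.44e-9 A; 1e-9 is nano.

30.44 nA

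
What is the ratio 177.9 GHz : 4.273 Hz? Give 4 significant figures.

41630000000

(177.9 × 10^9) / (4.273) = 41.634 × 10^9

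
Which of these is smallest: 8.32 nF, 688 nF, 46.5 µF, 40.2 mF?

8.32 nF = 0.00000000832 F
688 nF = 0.000000688 F
46.5 µF = 0.0000465 F
40.2 mF = 0.0402 F

8.32 nF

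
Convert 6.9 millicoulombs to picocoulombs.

milli = 1e-3, pico = 1e-12; factor is 1e9.
6.9 × 1e9 = 6900000000

6900000000 picocoulombs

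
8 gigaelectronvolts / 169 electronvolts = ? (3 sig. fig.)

47300000

(8 × 10⁹) / (169) = 0.04734 × 10⁹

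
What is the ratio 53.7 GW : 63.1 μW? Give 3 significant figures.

(53.7 × 10^9) / (63.1 × 10^-6) = 0.851 × 10^15

851000000000000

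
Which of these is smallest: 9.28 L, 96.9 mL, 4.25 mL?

4.25 mL

9.28 L = 9.28 L
96.9 mL = 0.0969 L
4.25 mL = 0.00425 L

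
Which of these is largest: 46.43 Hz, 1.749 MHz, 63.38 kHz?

1.749 MHz

46.43 Hz = 46.43 Hz
1.749 MHz = 1749000 Hz
63.38 kHz = 63380 Hz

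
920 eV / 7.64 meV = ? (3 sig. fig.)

(920) / (7.64e-3) = 120.4e3

120000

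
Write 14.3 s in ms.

14300 ms

(no prefix) = 1e0, milli = 1e-3; factor is 1e3.
14.3 × 1e3 = 14300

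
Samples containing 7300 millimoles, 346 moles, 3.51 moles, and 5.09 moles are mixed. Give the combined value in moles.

In moles:
  7300 millimoles = 7300 × 10⁻³ moles = 7.3
  346 moles → 346
  3.51 moles → 3.51
  5.09 moles → 5.09
Sum: 7.3 + 346 + 3.51 + 5.09 = 361.9

361.9 moles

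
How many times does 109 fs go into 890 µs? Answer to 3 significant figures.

(890e-6) / (109e-15) = 8.165e9

8170000000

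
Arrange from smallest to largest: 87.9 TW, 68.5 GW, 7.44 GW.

7.44 GW < 68.5 GW < 87.9 TW

87.9 TW = 87900000000000 W
68.5 GW = 68500000000 W
7.44 GW = 7440000000 W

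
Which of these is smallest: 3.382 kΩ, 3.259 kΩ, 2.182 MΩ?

3.382 kΩ = 3382 Ω
3.259 kΩ = 3259 Ω
2.182 MΩ = 2182000 Ω

3.259 kΩ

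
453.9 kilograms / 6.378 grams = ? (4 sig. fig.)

(453.9 × 10^3) / (6.378) = 71.167 × 10^3

71170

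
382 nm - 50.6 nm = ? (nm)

In nm:
  382 nm → 382
  50.6 nm → 50.6
Difference: 382 - 50.6 = 331.4

331.4 nm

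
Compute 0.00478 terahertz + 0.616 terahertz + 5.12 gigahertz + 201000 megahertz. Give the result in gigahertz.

826.9 gigahertz

In gigahertz:
  0.00478 terahertz = 0.00478 × 10³ gigahertz = 4.78
  0.616 terahertz = 0.616 × 10³ gigahertz = 616
  5.12 gigahertz → 5.12
  201000 megahertz = 201000 × 10⁻³ gigahertz = 201
Sum: 4.78 + 616 + 5.12 + 201 = 826.9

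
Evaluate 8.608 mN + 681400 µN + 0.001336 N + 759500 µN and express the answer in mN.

1450.844 mN

In mN:
  8.608 mN → 8.608
  681400 µN = 681400e-3 mN = 681.4
  0.001336 N = 0.001336e3 mN = 1.336
  759500 µN = 759500e-3 mN = 759.5
Sum: 8.608 + 681.4 + 1.336 + 759.5 = 1450.844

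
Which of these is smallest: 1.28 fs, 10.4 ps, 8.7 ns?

1.28 fs

1.28 fs = 0.00000000000000128 s
10.4 ps = 0.0000000000104 s
8.7 ns = 0.0000000087 s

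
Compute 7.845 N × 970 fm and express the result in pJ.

7.60965 pJ

7.845 × 970e-15 = 7609.65e-15 J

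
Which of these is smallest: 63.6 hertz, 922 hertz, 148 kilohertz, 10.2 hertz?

10.2 hertz

63.6 hertz = 63.6 hertz
922 hertz = 922 hertz
148 kilohertz = 148000 hertz
10.2 hertz = 10.2 hertz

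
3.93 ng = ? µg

nano = 10⁻⁹, micro = 10⁻⁶; factor is 10⁻³.
3.93 × 10⁻³ = 0.00393

0.00393 µg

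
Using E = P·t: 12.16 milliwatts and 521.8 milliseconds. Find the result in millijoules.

12.16 × 10⁻³ × 521.8 × 10⁻³ = 6345.088 × 10⁻⁶ J

6.345088 millijoules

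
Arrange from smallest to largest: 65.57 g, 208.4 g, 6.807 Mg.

65.57 g < 208.4 g < 6.807 Mg

65.57 g = 65.57 g
208.4 g = 208.4 g
6.807 Mg = 6807000 g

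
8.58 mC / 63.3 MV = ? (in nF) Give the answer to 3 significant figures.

0.136 nF

(8.58 × 10⁻³) / (63.3 × 10⁶) = 0.13555 × 10⁻⁹ F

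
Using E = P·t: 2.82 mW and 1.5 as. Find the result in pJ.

2.82e-3 × 1.5e-18 = 4.23e-21 J

0.00000000423 pJ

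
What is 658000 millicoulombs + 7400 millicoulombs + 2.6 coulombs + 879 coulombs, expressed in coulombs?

1547 coulombs

In coulombs:
  658000 millicoulombs = 658000 × 10⁻³ coulombs = 658
  7400 millicoulombs = 7400 × 10⁻³ coulombs = 7.4
  2.6 coulombs → 2.6
  879 coulombs → 879
Sum: 658 + 7.4 + 2.6 + 879 = 1547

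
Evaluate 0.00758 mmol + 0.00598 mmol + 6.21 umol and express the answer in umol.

19.77 umol

In umol:
  0.00758 mmol = 0.00758e3 umol = 7.58
  0.00598 mmol = 0.00598e3 umol = 5.98
  6.21 umol → 6.21
Sum: 7.58 + 5.98 + 6.21 = 19.77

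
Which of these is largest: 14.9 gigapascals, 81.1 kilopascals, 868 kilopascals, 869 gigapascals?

14.9 gigapascals = 14900000000 pascals
81.1 kilopascals = 81100 pascals
868 kilopascals = 868000 pascals
869 gigapascals = 869000000000 pascals

869 gigapascals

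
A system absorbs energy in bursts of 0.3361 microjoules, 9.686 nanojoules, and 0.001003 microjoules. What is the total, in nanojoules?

In nanojoules:
  0.3361 microjoules = 0.3361 × 10^3 nanojoules = 336.1
  9.686 nanojoules → 9.686
  0.001003 microjoules = 0.001003 × 10^3 nanojoules = 1.003
Sum: 336.1 + 9.686 + 1.003 = 346.789

346.789 nanojoules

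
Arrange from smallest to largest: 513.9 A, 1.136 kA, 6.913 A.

6.913 A < 513.9 A < 1.136 kA

513.9 A = 513.9 A
1.136 kA = 1136 A
6.913 A = 6.913 A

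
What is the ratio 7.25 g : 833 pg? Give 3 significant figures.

8700000000

(7.25) / (833e-12) = 0.008703e12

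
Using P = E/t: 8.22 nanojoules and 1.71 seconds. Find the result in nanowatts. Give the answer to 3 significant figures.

4.81 nanowatts

(8.22 × 10⁻⁹) / (1.71) = 4.807 × 10⁻⁹ W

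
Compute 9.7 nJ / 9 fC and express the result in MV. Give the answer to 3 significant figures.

(9.7e-9) / (9e-15) = 1.0778e6 V

1.08 MV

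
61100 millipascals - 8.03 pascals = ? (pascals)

53.07 pascals

In pascals:
  61100 millipascals = 61100 × 10⁻³ pascals = 61.1
  8.03 pascals → 8.03
Difference: 61.1 - 8.03 = 53.07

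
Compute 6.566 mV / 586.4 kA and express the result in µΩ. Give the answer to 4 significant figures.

(6.566e-3) / (586.4e3) = 0.0111971e-6 Ω

0.01120 µΩ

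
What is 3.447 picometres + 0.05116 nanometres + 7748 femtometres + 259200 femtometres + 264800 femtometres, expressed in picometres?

In picometres:
  3.447 picometres → 3.447
  0.05116 nanometres = 0.05116e3 picometres = 51.16
  7748 femtometres = 7748e-3 picometres = 7.748
  259200 femtometres = 259200e-3 picometres = 259.2
  264800 femtometres = 264800e-3 picometres = 264.8
Sum: 3.447 + 51.16 + 7.748 + 259.2 + 264.8 = 586.355

586.355 picometres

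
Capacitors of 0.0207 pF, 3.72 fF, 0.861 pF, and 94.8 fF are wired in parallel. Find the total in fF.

In fF:
  0.0207 pF = 0.0207 × 10^3 fF = 20.7
  3.72 fF → 3.72
  0.861 pF = 0.861 × 10^3 fF = 861
  94.8 fF → 94.8
Sum: 20.7 + 3.72 + 861 + 94.8 = 980.22

980.22 fF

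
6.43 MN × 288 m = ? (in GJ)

6.43 × 10^6 × 288 = 1851.84 × 10^6 J

1.85184 GJ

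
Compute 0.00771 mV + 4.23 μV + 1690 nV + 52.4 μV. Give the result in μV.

66.03 μV

In μV:
  0.00771 mV = 0.00771 × 10³ μV = 7.71
  4.23 μV → 4.23
  1690 nV = 1690 × 10⁻³ μV = 1.69
  52.4 μV → 52.4
Sum: 7.71 + 4.23 + 1.69 + 52.4 = 66.03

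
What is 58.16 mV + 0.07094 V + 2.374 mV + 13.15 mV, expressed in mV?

144.624 mV

In mV:
  58.16 mV → 58.16
  0.07094 V = 0.07094e3 mV = 70.94
  2.374 mV → 2.374
  13.15 mV → 13.15
Sum: 58.16 + 70.94 + 2.374 + 13.15 = 144.624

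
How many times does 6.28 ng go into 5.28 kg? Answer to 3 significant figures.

(5.28e3) / (6.28e-9) = 0.8408e12

841000000000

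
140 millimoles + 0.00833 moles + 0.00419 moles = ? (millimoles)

152.52 millimoles

In millimoles:
  140 millimoles → 140
  0.00833 moles = 0.00833 × 10^3 millimoles = 8.33
  0.00419 moles = 0.00419 × 10^3 millimoles = 4.19
Sum: 140 + 8.33 + 4.19 = 152.52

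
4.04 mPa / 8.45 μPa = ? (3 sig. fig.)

478

(4.04 × 10⁻³) / (8.45 × 10⁻⁶) = 0.4781 × 10³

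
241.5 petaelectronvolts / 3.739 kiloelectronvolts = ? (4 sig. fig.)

64590000000000

(241.5 × 10^15) / (3.739 × 10^3) = 64.589 × 10^12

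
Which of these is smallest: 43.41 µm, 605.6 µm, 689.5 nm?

689.5 nm

43.41 µm = 0.00004341 m
605.6 µm = 0.0006056 m
689.5 nm = 0.0000006895 m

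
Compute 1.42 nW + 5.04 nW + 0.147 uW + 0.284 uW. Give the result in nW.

437.46 nW

In nW:
  1.42 nW → 1.42
  5.04 nW → 5.04
  0.147 uW = 0.147 × 10^3 nW = 147
  0.284 uW = 0.284 × 10^3 nW = 284
Sum: 1.42 + 5.04 + 147 + 284 = 437.46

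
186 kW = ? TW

kilo = 1e3, tera = 1e12; factor is 1e-9.
186 × 1e-9 = 0.000000186

0.000000186 TW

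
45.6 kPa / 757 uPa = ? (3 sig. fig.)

(45.6 × 10³) / (757 × 10⁻⁶) = 0.06024 × 10⁹

60200000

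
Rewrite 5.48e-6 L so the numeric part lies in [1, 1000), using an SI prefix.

5.48 μL

= 5.48e-6 L; 1e-6 is micro.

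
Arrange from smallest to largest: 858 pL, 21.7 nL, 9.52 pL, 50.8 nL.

9.52 pL < 858 pL < 21.7 nL < 50.8 nL

858 pL = 0.000000000858 L
21.7 nL = 0.0000000217 L
9.52 pL = 0.00000000000952 L
50.8 nL = 0.0000000508 L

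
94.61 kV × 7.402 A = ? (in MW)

94.61 × 10³ × 7.402 = 700.30322 × 10³ W

0.70030322 MW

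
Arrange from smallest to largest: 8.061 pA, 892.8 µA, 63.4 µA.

8.061 pA = 0.000000000008061 A
892.8 µA = 0.0008928 A
63.4 µA = 0.0000634 A

8.061 pA < 63.4 µA < 892.8 µA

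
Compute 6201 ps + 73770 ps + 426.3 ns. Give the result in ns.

In ns:
  6201 ps = 6201 × 10^-3 ns = 6.201
  73770 ps = 73770 × 10^-3 ns = 73.77
  426.3 ns → 426.3
Sum: 6.201 + 73.77 + 426.3 = 506.271

506.271 ns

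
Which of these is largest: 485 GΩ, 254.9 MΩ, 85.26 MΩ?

485 GΩ

485 GΩ = 485000000000 Ω
254.9 MΩ = 254900000 Ω
85.26 MΩ = 85260000 Ω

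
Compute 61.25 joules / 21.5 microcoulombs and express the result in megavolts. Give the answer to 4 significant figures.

(61.25) / (21.5 × 10^-6) = 2.84884 × 10^6 V

2.849 megavolts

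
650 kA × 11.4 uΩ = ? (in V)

7.41 V

650 × 10^3 × 11.4 × 10^-6 = 7410 × 10^-3 V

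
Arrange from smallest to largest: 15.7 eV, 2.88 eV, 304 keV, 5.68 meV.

15.7 eV = 15.7 eV
2.88 eV = 2.88 eV
304 keV = 304000 eV
5.68 meV = 0.00568 eV

5.68 meV < 2.88 eV < 15.7 eV < 304 keV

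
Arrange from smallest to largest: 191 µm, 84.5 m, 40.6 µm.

40.6 µm < 191 µm < 84.5 m

191 µm = 0.000191 m
84.5 m = 84.5 m
40.6 µm = 0.0000406 m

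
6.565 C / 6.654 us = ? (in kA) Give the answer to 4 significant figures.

986.6 kA

(6.565) / (6.654e-6) = 0.986625e6 A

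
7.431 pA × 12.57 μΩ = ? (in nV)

0.00000009340767 nV

7.431 × 10^-12 × 12.57 × 10^-6 = 93.40767 × 10^-18 V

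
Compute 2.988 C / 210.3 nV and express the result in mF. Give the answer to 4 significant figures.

(2.988) / (210.3 × 10^-9) = 0.0142083 × 10^9 F

14210000000 mF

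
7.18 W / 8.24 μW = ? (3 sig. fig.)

(7.18) / (8.24 × 10⁻⁶) = 0.8714 × 10⁶

871000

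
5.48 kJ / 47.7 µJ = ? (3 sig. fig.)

(5.48 × 10³) / (47.7 × 10⁻⁶) = 0.1149 × 10⁹

115000000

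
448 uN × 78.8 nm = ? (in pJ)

35.3024 pJ

448 × 10⁻⁶ × 78.8 × 10⁻⁹ = 35302.4 × 10⁻¹⁵ J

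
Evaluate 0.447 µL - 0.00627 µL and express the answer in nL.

In nL:
  0.447 µL = 0.447 × 10^3 nL = 447
  0.00627 µL = 0.00627 × 10^3 nL = 6.27
Difference: 447 - 6.27 = 440.73

440.73 nL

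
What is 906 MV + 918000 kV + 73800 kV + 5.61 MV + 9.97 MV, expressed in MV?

1913.38 MV

In MV:
  906 MV → 906
  918000 kV = 918000e-3 MV = 918
  73800 kV = 73800e-3 MV = 73.8
  5.61 MV → 5.61
  9.97 MV → 9.97
Sum: 906 + 918 + 73.8 + 5.61 + 9.97 = 1913.38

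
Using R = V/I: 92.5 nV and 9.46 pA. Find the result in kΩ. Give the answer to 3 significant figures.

(92.5e-9) / (9.46e-12) = 9.778e3 Ω

9.78 kΩ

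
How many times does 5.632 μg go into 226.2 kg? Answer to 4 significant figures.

(226.2e3) / (5.632e-6) = 40.163e9

40160000000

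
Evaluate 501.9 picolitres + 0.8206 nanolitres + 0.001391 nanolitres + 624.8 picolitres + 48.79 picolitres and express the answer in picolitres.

In picolitres:
  501.9 picolitres → 501.9
  0.8206 nanolitres = 0.8206 × 10^3 picolitres = 820.6
  0.001391 nanolitres = 0.001391 × 10^3 picolitres = 1.391
  624.8 picolitres → 624.8
  48.79 picolitres → 48.79
Sum: 501.9 + 820.6 + 1.391 + 624.8 + 48.79 = 1997.481

1997.481 picolitres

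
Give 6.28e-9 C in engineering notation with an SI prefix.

= 6.28e-9 C; 1e-9 is nano.

6.28 nC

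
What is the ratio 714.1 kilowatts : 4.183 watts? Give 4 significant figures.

(714.1e3) / (4.183) = 170.71e3

170700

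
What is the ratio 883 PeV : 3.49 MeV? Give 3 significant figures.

253000000000

(883e15) / (3.49e6) = 253e9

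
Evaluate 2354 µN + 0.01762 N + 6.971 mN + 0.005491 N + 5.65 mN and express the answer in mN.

38.086 mN

In mN:
  2354 µN = 2354 × 10^-3 mN = 2.354
  0.01762 N = 0.01762 × 10^3 mN = 17.62
  6.971 mN → 6.971
  0.005491 N = 0.005491 × 10^3 mN = 5.491
  5.65 mN → 5.65
Sum: 2.354 + 17.62 + 6.971 + 5.491 + 5.65 = 38.086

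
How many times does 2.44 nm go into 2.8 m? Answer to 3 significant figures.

1150000000

(2.8) / (2.44 × 10⁻⁹) = 1.148 × 10⁹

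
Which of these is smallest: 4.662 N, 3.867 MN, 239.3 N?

4.662 N = 4.662 N
3.867 MN = 3867000 N
239.3 N = 239.3 N

4.662 N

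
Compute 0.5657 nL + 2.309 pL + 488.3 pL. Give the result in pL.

In pL:
  0.5657 nL = 0.5657 × 10³ pL = 565.7
  2.309 pL → 2.309
  488.3 pL → 488.3
Sum: 565.7 + 2.309 + 488.3 = 1056.309

1056.309 pL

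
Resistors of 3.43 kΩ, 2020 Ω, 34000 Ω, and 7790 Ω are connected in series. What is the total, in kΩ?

47.24 kΩ

In kΩ:
  3.43 kΩ → 3.43
  2020 Ω = 2020 × 10^-3 kΩ = 2.02
  34000 Ω = 34000 × 10^-3 kΩ = 34
  7790 Ω = 7790 × 10^-3 kΩ = 7.79
Sum: 3.43 + 2.02 + 34 + 7.79 = 47.24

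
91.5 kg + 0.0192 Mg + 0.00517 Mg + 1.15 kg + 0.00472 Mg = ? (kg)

121.74 kg

In kg:
  91.5 kg → 91.5
  0.0192 Mg = 0.0192e3 kg = 19.2
  0.00517 Mg = 0.00517e3 kg = 5.17
  1.15 kg → 1.15
  0.00472 Mg = 0.00472e3 kg = 4.72
Sum: 91.5 + 19.2 + 5.17 + 1.15 + 4.72 = 121.74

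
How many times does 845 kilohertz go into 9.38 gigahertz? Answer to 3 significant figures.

(9.38e9) / (845e3) = 0.0111e6

11100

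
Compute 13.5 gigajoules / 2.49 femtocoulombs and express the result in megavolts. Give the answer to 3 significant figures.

5420000000000000000 megavolts

(13.5 × 10^9) / (2.49 × 10^-15) = 5.4217 × 10^24 V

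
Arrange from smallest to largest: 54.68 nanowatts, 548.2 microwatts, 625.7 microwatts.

54.68 nanowatts < 548.2 microwatts < 625.7 microwatts

54.68 nanowatts = 0.00000005468 watts
548.2 microwatts = 0.0005482 watts
625.7 microwatts = 0.0006257 watts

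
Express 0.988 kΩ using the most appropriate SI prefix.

988 Ω

= 988 Ω; mantissa already in [1, 1000).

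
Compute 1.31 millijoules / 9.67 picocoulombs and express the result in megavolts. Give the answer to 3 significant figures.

135 megavolts

(1.31 × 10^-3) / (9.67 × 10^-12) = 0.13547 × 10^9 V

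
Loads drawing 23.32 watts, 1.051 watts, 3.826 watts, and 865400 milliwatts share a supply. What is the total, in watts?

893.597 watts

In watts:
  23.32 watts → 23.32
  1.051 watts → 1.051
  3.826 watts → 3.826
  865400 milliwatts = 865400 × 10⁻³ watts = 865.4
Sum: 23.32 + 1.051 + 3.826 + 865.4 = 893.597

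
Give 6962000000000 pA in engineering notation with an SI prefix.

= 6.962 A; mantissa already in [1, 1000).

6.962 A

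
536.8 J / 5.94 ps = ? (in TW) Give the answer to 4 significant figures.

(536.8) / (5.94 × 10⁻¹²) = 90.3704 × 10¹² W

90.37 TW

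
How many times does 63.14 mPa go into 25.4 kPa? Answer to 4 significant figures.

(25.4 × 10³) / (63.14 × 10⁻³) = 0.40228 × 10⁶

402300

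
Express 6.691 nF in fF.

6691000 fF

nano = 10⁻⁹, femto = 10⁻¹⁵; factor is 10⁶.
6.691 × 10⁶ = 6691000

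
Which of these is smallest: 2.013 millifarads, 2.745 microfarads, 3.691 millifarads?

2.745 microfarads

2.013 millifarads = 0.002013 farads
2.745 microfarads = 0.000002745 farads
3.691 millifarads = 0.003691 farads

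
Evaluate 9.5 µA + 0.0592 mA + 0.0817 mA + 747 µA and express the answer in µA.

897.4 µA

In µA:
  9.5 µA → 9.5
  0.0592 mA = 0.0592 × 10³ µA = 59.2
  0.0817 mA = 0.0817 × 10³ µA = 81.7
  747 µA → 747
Sum: 9.5 + 59.2 + 81.7 + 747 = 897.4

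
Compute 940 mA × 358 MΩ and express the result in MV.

940 × 10⁻³ × 358 × 10⁶ = 336520 × 10³ V

336.52 MV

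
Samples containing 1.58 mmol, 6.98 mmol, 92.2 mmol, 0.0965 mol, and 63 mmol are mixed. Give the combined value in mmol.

In mmol:
  1.58 mmol → 1.58
  6.98 mmol → 6.98
  92.2 mmol → 92.2
  0.0965 mol = 0.0965 × 10³ mmol = 96.5
  63 mmol → 63
Sum: 1.58 + 6.98 + 92.2 + 96.5 + 63 = 260.26

260.26 mmol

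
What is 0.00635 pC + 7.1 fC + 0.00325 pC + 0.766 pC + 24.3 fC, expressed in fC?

807 fC

In fC:
  0.00635 pC = 0.00635 × 10^3 fC = 6.35
  7.1 fC → 7.1
  0.00325 pC = 0.00325 × 10^3 fC = 3.25
  0.766 pC = 0.766 × 10^3 fC = 766
  24.3 fC → 24.3
Sum: 6.35 + 7.1 + 3.25 + 766 + 24.3 = 807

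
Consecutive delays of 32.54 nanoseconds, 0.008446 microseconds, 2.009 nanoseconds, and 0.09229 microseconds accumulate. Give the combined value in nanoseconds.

135.285 nanoseconds

In nanoseconds:
  32.54 nanoseconds → 32.54
  0.008446 microseconds = 0.008446e3 nanoseconds = 8.446
  2.009 nanoseconds → 2.009
  0.09229 microseconds = 0.09229e3 nanoseconds = 92.29
Sum: 32.54 + 8.446 + 2.009 + 92.29 = 135.285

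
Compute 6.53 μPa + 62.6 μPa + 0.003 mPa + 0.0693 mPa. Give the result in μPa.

141.43 μPa

In μPa:
  6.53 μPa → 6.53
  62.6 μPa → 62.6
  0.003 mPa = 0.003e3 μPa = 3
  0.0693 mPa = 0.0693e3 μPa = 69.3
Sum: 6.53 + 62.6 + 3 + 69.3 = 141.43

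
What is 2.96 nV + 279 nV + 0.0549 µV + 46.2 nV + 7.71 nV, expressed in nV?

In nV:
  2.96 nV → 2.96
  279 nV → 279
  0.0549 µV = 0.0549 × 10^3 nV = 54.9
  46.2 nV → 46.2
  7.71 nV → 7.71
Sum: 2.96 + 279 + 54.9 + 46.2 + 7.71 = 390.77

390.77 nV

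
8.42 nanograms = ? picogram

8420 picograms

nano = 10^-9, pico = 10^-12; factor is 10^3.
8.42 × 10^3 = 8420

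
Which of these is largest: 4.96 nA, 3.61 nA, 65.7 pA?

4.96 nA

4.96 nA = 0.00000000496 A
3.61 nA = 0.00000000361 A
65.7 pA = 0.0000000000657 A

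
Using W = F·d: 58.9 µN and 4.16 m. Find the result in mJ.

58.9 × 10⁻⁶ × 4.16 = 245.024 × 10⁻⁶ J

0.245024 mJ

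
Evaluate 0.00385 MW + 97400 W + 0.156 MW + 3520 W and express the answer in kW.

In kW:
  0.00385 MW = 0.00385e3 kW = 3.85
  97400 W = 97400e-3 kW = 97.4
  0.156 MW = 0.156e3 kW = 156
  3520 W = 3520e-3 kW = 3.52
Sum: 3.85 + 97.4 + 156 + 3.52 = 260.77

260.77 kW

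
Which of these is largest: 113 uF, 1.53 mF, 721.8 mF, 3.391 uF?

113 uF = 0.000113 F
1.53 mF = 0.00153 F
721.8 mF = 0.7218 F
3.391 uF = 0.000003391 F

721.8 mF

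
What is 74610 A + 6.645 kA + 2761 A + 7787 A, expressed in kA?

In kA:
  74610 A = 74610 × 10⁻³ kA = 74.61
  6.645 kA → 6.645
  2761 A = 2761 × 10⁻³ kA = 2.761
  7787 A = 7787 × 10⁻³ kA = 7.787
Sum: 74.61 + 6.645 + 2.761 + 7.787 = 91.803

91.803 kA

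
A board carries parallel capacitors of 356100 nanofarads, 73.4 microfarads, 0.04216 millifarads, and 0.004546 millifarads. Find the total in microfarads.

476.206 microfarads

In microfarads:
  356100 nanofarads = 356100 × 10^-3 microfarads = 356.1
  73.4 microfarads → 73.4
  0.04216 millifarads = 0.04216 × 10^3 microfarads = 42.16
  0.004546 millifarads = 0.004546 × 10^3 microfarads = 4.546
Sum: 356.1 + 73.4 + 42.16 + 4.546 = 476.206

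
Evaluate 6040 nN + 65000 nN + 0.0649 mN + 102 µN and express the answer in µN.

In µN:
  6040 nN = 6040 × 10^-3 µN = 6.04
  65000 nN = 65000 × 10^-3 µN = 65
  0.0649 mN = 0.0649 × 10^3 µN = 64.9
  102 µN → 102
Sum: 6.04 + 65 + 64.9 + 102 = 237.94

237.94 µN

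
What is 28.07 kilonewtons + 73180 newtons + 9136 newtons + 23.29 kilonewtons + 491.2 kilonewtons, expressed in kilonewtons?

In kilonewtons:
  28.07 kilonewtons → 28.07
  73180 newtons = 73180 × 10⁻³ kilonewtons = 73.18
  9136 newtons = 9136 × 10⁻³ kilonewtons = 9.136
  23.29 kilonewtons → 23.29
  491.2 kilonewtons → 491.2
Sum: 28.07 + 73.18 + 9.136 + 23.29 + 491.2 = 624.876

624.876 kilonewtons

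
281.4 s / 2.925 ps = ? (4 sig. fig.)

96210000000000

(281.4) / (2.925e-12) = 96.205e12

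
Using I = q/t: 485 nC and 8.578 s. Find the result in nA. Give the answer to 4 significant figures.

56.54 nA

(485e-9) / (8.578) = 56.54e-9 A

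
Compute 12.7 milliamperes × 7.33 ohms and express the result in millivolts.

93.091 millivolts

12.7e-3 × 7.33 = 93.091e-3 V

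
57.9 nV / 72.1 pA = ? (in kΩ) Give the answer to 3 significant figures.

0.803 kΩ

(57.9 × 10^-9) / (72.1 × 10^-12) = 0.80305 × 10^3 Ω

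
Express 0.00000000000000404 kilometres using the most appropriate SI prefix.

4.04 picometres

= 4.04 × 10⁻¹² metres; 10⁻¹² is pico.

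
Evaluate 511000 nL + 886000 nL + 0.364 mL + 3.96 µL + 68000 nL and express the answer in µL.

1832.96 µL

In µL:
  511000 nL = 511000 × 10^-3 µL = 511
  886000 nL = 886000 × 10^-3 µL = 886
  0.364 mL = 0.364 × 10^3 µL = 364
  3.96 µL → 3.96
  68000 nL = 68000 × 10^-3 µL = 68
Sum: 511 + 886 + 364 + 3.96 + 68 = 1832.96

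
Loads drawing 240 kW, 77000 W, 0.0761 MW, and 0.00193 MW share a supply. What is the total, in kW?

In kW:
  240 kW → 240
  77000 W = 77000 × 10⁻³ kW = 77
  0.0761 MW = 0.0761 × 10³ kW = 76.1
  0.00193 MW = 0.00193 × 10³ kW = 1.93
Sum: 240 + 77 + 76.1 + 1.93 = 395.03

395.03 kW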